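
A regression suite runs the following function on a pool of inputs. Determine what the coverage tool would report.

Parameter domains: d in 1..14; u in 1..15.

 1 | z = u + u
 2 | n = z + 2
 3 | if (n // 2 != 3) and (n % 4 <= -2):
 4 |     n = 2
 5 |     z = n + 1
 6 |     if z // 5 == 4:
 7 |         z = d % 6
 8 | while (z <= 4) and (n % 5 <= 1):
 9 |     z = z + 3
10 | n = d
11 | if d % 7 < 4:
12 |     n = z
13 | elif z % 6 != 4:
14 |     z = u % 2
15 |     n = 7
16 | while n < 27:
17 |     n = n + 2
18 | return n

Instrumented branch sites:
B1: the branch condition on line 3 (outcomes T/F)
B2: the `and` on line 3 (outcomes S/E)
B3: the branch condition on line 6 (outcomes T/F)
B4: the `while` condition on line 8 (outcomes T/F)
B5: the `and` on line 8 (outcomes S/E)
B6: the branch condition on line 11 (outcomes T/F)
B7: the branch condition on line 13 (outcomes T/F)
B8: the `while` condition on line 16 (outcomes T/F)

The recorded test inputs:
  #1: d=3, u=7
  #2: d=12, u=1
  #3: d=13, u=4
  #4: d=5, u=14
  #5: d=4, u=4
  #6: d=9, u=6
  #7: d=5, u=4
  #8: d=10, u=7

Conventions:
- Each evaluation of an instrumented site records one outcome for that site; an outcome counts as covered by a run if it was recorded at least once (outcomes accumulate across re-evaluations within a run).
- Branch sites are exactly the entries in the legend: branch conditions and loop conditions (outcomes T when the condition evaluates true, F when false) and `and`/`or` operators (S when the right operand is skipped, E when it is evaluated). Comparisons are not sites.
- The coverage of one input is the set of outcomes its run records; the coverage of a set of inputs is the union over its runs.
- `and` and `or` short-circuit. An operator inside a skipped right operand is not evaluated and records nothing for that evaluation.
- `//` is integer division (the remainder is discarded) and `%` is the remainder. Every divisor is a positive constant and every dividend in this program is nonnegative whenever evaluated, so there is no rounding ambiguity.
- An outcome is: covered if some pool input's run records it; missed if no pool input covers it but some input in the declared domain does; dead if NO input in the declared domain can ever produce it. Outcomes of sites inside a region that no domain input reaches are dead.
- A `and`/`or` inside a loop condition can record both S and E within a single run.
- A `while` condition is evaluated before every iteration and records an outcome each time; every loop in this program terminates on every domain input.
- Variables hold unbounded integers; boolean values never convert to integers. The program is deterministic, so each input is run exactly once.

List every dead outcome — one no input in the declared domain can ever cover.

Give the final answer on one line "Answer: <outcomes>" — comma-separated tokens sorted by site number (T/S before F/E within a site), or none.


exhaustive pass over the 210-input domain:
  B1=T: never recorded by any domain input -> dead
  B3=T: never recorded by any domain input -> dead
  B3=F: never recorded by any domain input -> dead
  reachable outcomes have witnesses, e.g. B1=F (e.g. d=1, u=1), B2=S (e.g. d=1, u=2), B2=E (e.g. d=1, u=1), B4=T (e.g. d=1, u=2)
Answer: B1=T, B3=T, B3=F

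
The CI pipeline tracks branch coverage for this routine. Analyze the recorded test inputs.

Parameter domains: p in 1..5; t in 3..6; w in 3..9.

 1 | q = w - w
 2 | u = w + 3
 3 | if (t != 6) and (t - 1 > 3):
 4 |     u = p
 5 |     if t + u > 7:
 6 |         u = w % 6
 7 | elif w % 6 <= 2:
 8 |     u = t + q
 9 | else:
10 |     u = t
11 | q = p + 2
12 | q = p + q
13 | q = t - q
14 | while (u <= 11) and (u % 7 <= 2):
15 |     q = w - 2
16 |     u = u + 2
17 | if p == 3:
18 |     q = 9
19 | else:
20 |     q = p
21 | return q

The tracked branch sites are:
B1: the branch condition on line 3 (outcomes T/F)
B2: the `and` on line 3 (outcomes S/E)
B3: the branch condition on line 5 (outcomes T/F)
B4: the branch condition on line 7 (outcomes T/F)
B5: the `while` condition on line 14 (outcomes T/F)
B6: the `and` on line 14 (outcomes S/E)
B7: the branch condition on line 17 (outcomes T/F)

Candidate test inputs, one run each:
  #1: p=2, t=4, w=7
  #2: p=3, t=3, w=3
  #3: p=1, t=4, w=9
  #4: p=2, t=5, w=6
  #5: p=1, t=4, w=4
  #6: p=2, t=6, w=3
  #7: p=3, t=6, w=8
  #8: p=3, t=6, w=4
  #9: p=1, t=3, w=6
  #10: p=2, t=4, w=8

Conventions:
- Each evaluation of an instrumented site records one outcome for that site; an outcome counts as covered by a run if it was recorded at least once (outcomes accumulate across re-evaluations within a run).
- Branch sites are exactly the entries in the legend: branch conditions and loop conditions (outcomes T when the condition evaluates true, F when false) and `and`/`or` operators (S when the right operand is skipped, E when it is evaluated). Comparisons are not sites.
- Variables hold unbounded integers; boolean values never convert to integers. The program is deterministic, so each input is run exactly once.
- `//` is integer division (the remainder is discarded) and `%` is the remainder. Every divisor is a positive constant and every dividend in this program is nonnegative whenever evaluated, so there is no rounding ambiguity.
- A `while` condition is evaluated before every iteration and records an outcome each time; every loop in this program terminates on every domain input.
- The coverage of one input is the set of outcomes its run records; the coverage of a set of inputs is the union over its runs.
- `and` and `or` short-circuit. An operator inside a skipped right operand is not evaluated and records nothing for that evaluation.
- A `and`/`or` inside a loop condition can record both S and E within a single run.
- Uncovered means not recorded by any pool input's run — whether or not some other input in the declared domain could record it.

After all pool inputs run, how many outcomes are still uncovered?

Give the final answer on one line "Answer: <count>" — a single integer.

input #1, p=2, t=4, w=7: events B2->E, B1->F, B4->T, B6->E, B5->F, B7->F; outcomes B1=F, B2=E, B4=T, B5=F, B6=E, B7=F
input #2, p=3, t=3, w=3: events B2->E, B1->F, B4->F, B6->E, B5->F, B7->T; outcomes B1=F, B2=E, B4=F, B5=F, B6=E, B7=T
input #3, p=1, t=4, w=9: events B2->E, B1->F, B4->F, B6->E, B5->F, B7->F; outcomes B1=F, B2=E, B4=F, B5=F, B6=E, B7=F
input #4, p=2, t=5, w=6: events B2->E, B1->T, B3->F, B6->E, B5->T, B6->E, B5->F, B7->F; outcomes B1=T, B2=E, B3=F, B5=T, B5=F, B6=E, B7=F
input #5, p=1, t=4, w=4: events B2->E, B1->F, B4->F, B6->E, B5->F, B7->F; outcomes B1=F, B2=E, B4=F, B5=F, B6=E, B7=F
input #6, p=2, t=6, w=3: events B2->S, B1->F, B4->F, B6->E, B5->F, B7->F; outcomes B1=F, B2=S, B4=F, B5=F, B6=E, B7=F
input #7, p=3, t=6, w=8: events B2->S, B1->F, B4->T, B6->E, B5->F, B7->T; outcomes B1=F, B2=S, B4=T, B5=F, B6=E, B7=T
input #8, p=3, t=6, w=4: events B2->S, B1->F, B4->F, B6->E, B5->F, B7->T; outcomes B1=F, B2=S, B4=F, B5=F, B6=E, B7=T
input #9, p=1, t=3, w=6: events B2->E, B1->F, B4->T, B6->E, B5->F, B7->F; outcomes B1=F, B2=E, B4=T, B5=F, B6=E, B7=F
input #10, p=2, t=4, w=8: events B2->E, B1->F, B4->T, B6->E, B5->F, B7->F; outcomes B1=F, B2=E, B4=T, B5=F, B6=E, B7=F
union over the pool: B1=T, B1=F, B2=S, B2=E, B3=F, B4=T, B4=F, B5=T, B5=F, B6=E, B7=T, B7=F
uncovered (2 of 14): B3=T, B6=S

Answer: 2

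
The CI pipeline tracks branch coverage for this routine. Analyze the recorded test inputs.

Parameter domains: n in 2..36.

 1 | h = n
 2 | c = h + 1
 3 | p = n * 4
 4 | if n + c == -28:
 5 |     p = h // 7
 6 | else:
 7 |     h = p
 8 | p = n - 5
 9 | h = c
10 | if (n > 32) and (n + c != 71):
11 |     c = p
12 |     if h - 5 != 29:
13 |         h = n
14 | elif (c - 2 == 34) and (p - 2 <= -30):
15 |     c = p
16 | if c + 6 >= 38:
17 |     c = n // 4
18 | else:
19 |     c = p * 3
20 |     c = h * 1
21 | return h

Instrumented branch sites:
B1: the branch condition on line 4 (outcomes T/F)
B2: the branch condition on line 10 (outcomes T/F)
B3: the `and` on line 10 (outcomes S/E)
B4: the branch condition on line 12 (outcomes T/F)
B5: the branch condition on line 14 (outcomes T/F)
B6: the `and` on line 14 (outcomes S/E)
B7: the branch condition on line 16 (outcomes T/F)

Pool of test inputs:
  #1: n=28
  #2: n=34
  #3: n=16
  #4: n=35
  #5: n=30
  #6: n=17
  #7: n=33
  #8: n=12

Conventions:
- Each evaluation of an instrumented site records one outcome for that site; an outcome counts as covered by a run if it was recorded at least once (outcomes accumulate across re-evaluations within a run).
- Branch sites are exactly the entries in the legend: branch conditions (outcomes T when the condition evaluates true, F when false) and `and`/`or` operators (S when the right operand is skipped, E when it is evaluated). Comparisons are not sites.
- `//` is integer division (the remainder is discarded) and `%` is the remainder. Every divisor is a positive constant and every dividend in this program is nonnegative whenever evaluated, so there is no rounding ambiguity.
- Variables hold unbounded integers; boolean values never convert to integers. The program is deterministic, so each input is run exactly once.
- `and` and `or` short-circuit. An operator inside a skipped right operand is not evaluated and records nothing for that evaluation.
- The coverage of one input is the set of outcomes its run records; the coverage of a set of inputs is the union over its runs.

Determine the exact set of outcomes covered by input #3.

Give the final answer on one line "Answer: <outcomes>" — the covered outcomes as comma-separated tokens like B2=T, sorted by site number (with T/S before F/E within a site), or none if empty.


Running input #3 (n=16), event by event:
  B1->F, B3->S, B2->F, B6->S, B5->F, B7->F
deduplicating events, the covered set is: B1=F, B2=F, B3=S, B5=F, B6=S, B7=F
Answer: B1=F, B2=F, B3=S, B5=F, B6=S, B7=F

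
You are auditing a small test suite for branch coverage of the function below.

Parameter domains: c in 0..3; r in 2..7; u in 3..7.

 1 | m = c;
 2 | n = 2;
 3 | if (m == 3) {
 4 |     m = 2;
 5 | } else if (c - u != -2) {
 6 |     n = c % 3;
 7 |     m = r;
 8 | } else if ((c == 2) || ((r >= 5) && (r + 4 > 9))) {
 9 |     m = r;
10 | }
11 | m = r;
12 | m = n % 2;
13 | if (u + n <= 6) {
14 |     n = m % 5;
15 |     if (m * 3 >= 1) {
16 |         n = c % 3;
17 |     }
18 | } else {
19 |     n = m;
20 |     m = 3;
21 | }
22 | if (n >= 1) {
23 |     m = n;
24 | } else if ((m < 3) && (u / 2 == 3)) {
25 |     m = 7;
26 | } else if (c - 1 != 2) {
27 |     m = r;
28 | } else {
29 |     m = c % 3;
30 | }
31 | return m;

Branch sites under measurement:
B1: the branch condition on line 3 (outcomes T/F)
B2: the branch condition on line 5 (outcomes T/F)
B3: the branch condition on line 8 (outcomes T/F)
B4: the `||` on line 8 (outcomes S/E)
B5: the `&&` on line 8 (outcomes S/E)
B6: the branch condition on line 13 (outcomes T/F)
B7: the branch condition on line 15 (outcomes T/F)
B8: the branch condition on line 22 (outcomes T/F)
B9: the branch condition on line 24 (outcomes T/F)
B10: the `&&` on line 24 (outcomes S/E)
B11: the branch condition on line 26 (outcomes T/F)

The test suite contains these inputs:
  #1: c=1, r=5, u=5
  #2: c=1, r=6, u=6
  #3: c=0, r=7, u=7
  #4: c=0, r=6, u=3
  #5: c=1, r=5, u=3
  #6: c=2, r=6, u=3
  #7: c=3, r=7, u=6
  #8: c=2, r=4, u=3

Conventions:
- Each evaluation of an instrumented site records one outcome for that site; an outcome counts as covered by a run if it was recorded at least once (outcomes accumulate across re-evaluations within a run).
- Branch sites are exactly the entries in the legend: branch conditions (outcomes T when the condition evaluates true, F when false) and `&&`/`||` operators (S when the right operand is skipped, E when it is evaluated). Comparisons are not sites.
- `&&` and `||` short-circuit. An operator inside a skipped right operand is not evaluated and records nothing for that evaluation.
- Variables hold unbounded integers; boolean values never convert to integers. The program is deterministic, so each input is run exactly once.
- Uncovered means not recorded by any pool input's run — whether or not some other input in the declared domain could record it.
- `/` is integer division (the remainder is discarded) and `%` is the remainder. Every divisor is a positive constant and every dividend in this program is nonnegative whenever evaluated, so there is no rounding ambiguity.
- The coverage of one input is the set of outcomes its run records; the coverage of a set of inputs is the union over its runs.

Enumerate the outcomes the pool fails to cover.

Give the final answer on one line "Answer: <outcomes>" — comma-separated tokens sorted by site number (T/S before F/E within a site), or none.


#1 (c=1, r=5, u=5) -> covered: B1=F, B2=T, B6=T, B7=T, B8=T
#2 (c=1, r=6, u=6) -> covered: B1=F, B2=T, B6=F, B8=T
#3 (c=0, r=7, u=7) -> covered: B1=F, B2=T, B6=F, B8=F, B9=F, B10=S, B11=T
#4 (c=0, r=6, u=3) -> covered: B1=F, B2=T, B6=T, B7=F, B8=F, B9=F, B10=E, B11=T
#5 (c=1, r=5, u=3) -> covered: B1=F, B2=F, B3=F, B4=E, B5=E, B6=T, B7=F, B8=F, B9=F, B10=E, B11=T
#6 (c=2, r=6, u=3) -> covered: B1=F, B2=T, B6=T, B7=F, B8=F, B9=F, B10=E, B11=T
#7 (c=3, r=7, u=6) -> covered: B1=T, B6=F, B8=F, B9=F, B10=S, B11=F
#8 (c=2, r=4, u=3) -> covered: B1=F, B2=T, B6=T, B7=F, B8=F, B9=F, B10=E, B11=T
union over the pool: B1=T, B1=F, B2=T, B2=F, B3=F, B4=E, B5=E, B6=T, B6=F, B7=T, B7=F, B8=T, B8=F, B9=F, B10=S, B10=E, B11=T, B11=F
uncovered (4 of 22): B3=T, B4=S, B5=S, B9=T
Answer: B3=T, B4=S, B5=S, B9=T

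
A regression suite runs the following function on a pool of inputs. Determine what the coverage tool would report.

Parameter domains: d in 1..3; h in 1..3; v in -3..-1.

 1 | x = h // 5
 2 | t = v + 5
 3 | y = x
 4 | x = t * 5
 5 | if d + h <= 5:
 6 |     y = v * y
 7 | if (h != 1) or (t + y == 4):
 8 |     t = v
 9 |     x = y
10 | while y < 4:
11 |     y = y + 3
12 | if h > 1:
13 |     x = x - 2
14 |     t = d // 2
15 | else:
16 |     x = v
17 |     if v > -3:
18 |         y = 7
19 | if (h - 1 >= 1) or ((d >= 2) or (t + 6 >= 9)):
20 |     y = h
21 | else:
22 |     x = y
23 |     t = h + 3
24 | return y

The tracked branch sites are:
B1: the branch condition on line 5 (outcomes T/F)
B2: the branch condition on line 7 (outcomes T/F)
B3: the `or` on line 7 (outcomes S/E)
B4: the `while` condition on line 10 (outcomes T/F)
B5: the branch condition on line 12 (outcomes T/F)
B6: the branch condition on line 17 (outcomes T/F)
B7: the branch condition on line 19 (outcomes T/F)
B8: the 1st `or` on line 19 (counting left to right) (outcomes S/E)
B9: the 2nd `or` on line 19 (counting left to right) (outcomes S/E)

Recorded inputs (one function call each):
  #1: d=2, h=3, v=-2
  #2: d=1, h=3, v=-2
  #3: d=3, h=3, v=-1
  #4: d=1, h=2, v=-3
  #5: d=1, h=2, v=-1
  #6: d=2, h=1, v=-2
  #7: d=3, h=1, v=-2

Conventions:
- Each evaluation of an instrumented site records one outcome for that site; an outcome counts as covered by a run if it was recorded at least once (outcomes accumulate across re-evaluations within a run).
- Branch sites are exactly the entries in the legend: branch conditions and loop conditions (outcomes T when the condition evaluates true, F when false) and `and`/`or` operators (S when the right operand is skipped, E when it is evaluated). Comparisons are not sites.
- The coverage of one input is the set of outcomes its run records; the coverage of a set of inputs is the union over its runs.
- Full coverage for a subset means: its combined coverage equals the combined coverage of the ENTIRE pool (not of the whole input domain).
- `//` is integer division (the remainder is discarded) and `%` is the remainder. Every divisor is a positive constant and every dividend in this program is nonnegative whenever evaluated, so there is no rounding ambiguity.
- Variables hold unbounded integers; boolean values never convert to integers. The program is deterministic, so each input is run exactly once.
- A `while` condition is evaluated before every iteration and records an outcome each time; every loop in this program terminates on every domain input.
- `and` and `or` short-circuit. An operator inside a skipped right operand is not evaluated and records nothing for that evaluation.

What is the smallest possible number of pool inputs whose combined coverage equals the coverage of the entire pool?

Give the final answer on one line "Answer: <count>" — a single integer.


test 1 (d=2, h=3, v=-2) hits B1=T, B2=T, B3=S, B4=T, B4=F, B5=T, B7=T, B8=S
test 2 (d=1, h=3, v=-2) hits B1=T, B2=T, B3=S, B4=T, B4=F, B5=T, B7=T, B8=S
test 3 (d=3, h=3, v=-1) hits B1=F, B2=T, B3=S, B4=T, B4=F, B5=T, B7=T, B8=S
test 4 (d=1, h=2, v=-3) hits B1=T, B2=T, B3=S, B4=T, B4=F, B5=T, B7=T, B8=S
test 5 (d=1, h=2, v=-1) hits B1=T, B2=T, B3=S, B4=T, B4=F, B5=T, B7=T, B8=S
test 6 (d=2, h=1, v=-2) hits B1=T, B2=F, B3=E, B4=T, B4=F, B5=F, B6=T, B7=T, B8=E, B9=S
test 7 (d=3, h=1, v=-2) hits B1=T, B2=F, B3=E, B4=T, B4=F, B5=F, B6=T, B7=T, B8=E, B9=S
together the pool reaches 15 outcomes: B1=T, B1=F, B2=T, B2=F, B3=S, B3=E, B4=T, B4=F, B5=T, B5=F, B6=T, B7=T, B8=S, B8=E, B9=S
size 1 is not enough: best union over all size-1 subsets is 10/15
at size 2, {3, 6} reaches all 15 outcomes; every lexicographically earlier size-2 subset fails
Answer: 2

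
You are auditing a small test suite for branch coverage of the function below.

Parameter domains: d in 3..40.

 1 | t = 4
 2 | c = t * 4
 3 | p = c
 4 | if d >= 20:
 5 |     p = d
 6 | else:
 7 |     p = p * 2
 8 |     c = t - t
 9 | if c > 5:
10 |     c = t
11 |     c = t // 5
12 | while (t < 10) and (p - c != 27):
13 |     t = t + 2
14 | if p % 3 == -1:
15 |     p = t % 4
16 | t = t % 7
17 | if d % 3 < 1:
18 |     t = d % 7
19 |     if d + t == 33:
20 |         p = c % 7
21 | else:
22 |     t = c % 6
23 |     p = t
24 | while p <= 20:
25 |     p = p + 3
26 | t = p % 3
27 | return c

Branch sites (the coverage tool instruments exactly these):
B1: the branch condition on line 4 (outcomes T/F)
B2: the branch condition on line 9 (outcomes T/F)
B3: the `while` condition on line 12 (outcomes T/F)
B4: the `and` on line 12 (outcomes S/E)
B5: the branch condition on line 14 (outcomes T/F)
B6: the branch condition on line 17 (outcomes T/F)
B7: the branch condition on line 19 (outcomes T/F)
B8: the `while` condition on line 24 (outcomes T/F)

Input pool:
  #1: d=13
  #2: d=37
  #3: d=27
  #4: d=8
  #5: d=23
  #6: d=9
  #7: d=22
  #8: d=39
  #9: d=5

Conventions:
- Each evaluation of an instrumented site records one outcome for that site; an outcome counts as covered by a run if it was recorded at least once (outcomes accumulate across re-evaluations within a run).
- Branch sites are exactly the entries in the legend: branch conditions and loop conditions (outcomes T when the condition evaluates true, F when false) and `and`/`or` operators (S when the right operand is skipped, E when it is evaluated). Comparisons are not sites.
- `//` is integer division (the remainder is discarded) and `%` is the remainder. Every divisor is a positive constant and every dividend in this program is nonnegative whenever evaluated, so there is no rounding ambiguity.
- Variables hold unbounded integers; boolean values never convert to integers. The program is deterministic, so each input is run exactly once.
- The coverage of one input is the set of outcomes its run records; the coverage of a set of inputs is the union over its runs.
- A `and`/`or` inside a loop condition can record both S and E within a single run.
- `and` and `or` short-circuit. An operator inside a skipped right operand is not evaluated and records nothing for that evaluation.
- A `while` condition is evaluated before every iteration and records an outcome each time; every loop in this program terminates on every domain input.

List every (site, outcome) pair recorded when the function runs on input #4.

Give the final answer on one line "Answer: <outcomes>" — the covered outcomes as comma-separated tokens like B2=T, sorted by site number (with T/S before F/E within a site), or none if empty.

Event log for input #4 (d=8):
  B1->F, B2->F, B4->E, B3->T, B4->E, B3->T, B4->E, B3->T, B4->S, B3->F
  B5->F, B6->F, B8->T, B8->T, B8->T, B8->T, B8->T, B8->T, B8->T, B8->F
distinct outcomes covered: B1=F, B2=F, B3=T, B3=F, B4=S, B4=E, B5=F, B6=F, B8=T, B8=F

Answer: B1=F, B2=F, B3=T, B3=F, B4=S, B4=E, B5=F, B6=F, B8=T, B8=F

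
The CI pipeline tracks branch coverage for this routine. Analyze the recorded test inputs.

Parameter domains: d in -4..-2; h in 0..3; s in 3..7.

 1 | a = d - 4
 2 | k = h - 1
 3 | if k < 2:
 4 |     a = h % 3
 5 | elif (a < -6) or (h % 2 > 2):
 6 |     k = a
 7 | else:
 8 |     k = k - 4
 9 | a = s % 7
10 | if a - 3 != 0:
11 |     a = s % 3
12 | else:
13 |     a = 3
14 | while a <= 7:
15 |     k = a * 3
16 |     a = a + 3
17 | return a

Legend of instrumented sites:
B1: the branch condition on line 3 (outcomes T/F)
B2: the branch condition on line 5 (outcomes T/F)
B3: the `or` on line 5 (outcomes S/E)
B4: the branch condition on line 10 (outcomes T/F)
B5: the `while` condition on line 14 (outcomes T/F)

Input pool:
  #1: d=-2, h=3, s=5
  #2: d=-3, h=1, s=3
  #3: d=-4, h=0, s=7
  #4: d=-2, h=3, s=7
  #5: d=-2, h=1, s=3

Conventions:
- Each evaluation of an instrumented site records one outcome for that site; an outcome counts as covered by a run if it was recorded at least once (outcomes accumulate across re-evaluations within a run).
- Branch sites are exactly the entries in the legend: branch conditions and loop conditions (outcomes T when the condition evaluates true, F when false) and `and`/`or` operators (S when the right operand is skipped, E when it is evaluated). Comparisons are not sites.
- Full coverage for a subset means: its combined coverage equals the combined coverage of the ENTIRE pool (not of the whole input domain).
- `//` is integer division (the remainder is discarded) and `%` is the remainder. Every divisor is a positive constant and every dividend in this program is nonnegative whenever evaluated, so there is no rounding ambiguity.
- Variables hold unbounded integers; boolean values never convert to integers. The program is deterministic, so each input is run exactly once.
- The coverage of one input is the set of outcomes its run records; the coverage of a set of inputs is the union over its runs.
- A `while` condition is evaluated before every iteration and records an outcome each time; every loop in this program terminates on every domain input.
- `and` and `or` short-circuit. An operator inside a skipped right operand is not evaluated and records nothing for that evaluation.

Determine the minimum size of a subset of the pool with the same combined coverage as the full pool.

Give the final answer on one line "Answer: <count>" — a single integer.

#1 (d=-2, h=3, s=5) -> B1->F, B3->E, B2->F, B4->T, B5->T, B5->T, B5->F; covered: B1=F, B2=F, B3=E, B4=T, B5=T, B5=F
#2 (d=-3, h=1, s=3) -> B1->T, B4->F, B5->T, B5->T, B5->F; covered: B1=T, B4=F, B5=T, B5=F
#3 (d=-4, h=0, s=7) -> B1->T, B4->T, B5->T, B5->T, B5->T, B5->F; covered: B1=T, B4=T, B5=T, B5=F
#4 (d=-2, h=3, s=7) -> B1->F, B3->E, B2->F, B4->T, B5->T, B5->T, B5->T, B5->F; covered: B1=F, B2=F, B3=E, B4=T, B5=T, B5=F
#5 (d=-2, h=1, s=3) -> B1->T, B4->F, B5->T, B5->T, B5->F; covered: B1=T, B4=F, B5=T, B5=F
the full pool covers 8 outcomes: B1=T, B1=F, B2=F, B3=E, B4=T, B4=F, B5=T, B5=F
checked all size-1 subsets: none covers 8 outcomes (max 6/8)
size 2: inputs {1, 2} cover all 8 outcomes, and no lexicographically smaller subset of this size does

Answer: 2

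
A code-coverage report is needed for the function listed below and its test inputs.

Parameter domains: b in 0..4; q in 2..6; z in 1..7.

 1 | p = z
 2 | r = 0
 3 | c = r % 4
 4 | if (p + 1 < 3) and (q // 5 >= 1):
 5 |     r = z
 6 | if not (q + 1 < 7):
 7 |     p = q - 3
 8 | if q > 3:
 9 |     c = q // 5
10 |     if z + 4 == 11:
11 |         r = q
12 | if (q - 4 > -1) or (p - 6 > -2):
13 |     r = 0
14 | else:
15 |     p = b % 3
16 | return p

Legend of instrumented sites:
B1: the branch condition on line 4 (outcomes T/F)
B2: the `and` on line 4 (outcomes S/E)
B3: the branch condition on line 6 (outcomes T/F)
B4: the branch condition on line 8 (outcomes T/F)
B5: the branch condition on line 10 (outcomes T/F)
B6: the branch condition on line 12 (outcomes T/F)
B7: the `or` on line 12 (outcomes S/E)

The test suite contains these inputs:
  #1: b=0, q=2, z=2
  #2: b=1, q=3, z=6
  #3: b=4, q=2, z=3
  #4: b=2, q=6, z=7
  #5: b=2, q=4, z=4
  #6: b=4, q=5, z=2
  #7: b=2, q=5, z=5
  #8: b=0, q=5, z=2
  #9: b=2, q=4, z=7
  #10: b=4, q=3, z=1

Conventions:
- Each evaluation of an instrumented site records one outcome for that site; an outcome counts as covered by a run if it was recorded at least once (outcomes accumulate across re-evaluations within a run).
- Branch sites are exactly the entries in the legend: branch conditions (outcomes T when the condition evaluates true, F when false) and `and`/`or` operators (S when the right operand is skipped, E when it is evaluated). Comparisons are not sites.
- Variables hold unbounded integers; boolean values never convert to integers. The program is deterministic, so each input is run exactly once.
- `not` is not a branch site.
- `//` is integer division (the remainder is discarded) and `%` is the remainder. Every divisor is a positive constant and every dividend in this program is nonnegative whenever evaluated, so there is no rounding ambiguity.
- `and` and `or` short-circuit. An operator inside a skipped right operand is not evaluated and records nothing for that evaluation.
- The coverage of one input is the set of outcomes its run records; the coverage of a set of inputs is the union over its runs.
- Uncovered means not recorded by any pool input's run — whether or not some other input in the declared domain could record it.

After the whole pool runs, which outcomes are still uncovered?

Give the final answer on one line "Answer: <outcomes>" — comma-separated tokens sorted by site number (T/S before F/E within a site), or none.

run #1 (b=0, q=2, z=2) runs B2->S, B1->F, B3->F, B4->F, B7->E, B6->F; records B1=F, B2=S, B3=F, B4=F, B6=F, B7=E
run #2 (b=1, q=3, z=6) runs B2->S, B1->F, B3->F, B4->F, B7->E, B6->T; records B1=F, B2=S, B3=F, B4=F, B6=T, B7=E
run #3 (b=4, q=2, z=3) runs B2->S, B1->F, B3->F, B4->F, B7->E, B6->F; records B1=F, B2=S, B3=F, B4=F, B6=F, B7=E
run #4 (b=2, q=6, z=7) runs B2->S, B1->F, B3->T, B4->T, B5->T, B7->S, B6->T; records B1=F, B2=S, B3=T, B4=T, B5=T, B6=T, B7=S
run #5 (b=2, q=4, z=4) runs B2->S, B1->F, B3->F, B4->T, B5->F, B7->S, B6->T; records B1=F, B2=S, B3=F, B4=T, B5=F, B6=T, B7=S
run #6 (b=4, q=5, z=2) runs B2->S, B1->F, B3->F, B4->T, B5->F, B7->S, B6->T; records B1=F, B2=S, B3=F, B4=T, B5=F, B6=T, B7=S
run #7 (b=2, q=5, z=5) runs B2->S, B1->F, B3->F, B4->T, B5->F, B7->S, B6->T; records B1=F, B2=S, B3=F, B4=T, B5=F, B6=T, B7=S
run #8 (b=0, q=5, z=2) runs B2->S, B1->F, B3->F, B4->T, B5->F, B7->S, B6->T; records B1=F, B2=S, B3=F, B4=T, B5=F, B6=T, B7=S
run #9 (b=2, q=4, z=7) runs B2->S, B1->F, B3->F, B4->T, B5->T, B7->S, B6->T; records B1=F, B2=S, B3=F, B4=T, B5=T, B6=T, B7=S
run #10 (b=4, q=3, z=1) runs B2->E, B1->F, B3->F, B4->F, B7->E, B6->F; records B1=F, B2=E, B3=F, B4=F, B6=F, B7=E
union over the pool: B1=F, B2=S, B2=E, B3=T, B3=F, B4=T, B4=F, B5=T, B5=F, B6=T, B6=F, B7=S, B7=E
uncovered (1 of 14): B1=T

Answer: B1=T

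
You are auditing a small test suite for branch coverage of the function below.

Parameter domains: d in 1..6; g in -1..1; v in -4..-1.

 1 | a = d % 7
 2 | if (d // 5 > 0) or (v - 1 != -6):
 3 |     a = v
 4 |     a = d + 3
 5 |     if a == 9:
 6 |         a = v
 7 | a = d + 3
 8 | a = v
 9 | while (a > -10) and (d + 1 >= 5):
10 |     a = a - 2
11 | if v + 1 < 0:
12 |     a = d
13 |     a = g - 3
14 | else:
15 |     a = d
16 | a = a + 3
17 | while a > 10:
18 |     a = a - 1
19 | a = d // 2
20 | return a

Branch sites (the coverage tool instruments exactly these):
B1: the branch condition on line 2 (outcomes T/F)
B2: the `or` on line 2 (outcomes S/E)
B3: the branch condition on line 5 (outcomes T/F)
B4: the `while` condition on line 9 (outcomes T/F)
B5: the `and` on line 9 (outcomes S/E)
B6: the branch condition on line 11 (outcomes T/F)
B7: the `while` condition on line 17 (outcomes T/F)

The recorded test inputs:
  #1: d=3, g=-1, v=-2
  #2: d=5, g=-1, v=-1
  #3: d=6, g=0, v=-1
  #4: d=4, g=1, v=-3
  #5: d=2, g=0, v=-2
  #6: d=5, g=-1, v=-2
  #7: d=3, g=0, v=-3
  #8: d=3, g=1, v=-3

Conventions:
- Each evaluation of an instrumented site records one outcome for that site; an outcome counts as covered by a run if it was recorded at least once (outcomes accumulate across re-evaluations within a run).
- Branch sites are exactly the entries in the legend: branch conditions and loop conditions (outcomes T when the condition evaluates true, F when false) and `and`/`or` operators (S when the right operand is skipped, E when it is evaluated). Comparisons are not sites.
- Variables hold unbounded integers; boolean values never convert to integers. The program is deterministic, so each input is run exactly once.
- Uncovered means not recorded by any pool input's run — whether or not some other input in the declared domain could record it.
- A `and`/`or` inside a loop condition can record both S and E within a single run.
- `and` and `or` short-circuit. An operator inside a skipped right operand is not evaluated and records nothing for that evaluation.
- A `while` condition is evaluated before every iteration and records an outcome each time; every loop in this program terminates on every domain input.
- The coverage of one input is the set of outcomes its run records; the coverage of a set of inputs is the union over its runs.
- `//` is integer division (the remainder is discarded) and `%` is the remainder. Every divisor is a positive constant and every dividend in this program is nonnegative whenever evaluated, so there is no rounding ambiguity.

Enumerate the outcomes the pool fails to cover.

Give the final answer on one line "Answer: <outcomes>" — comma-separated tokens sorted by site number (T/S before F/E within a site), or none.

test 1 (d=3, g=-1, v=-2) fires B2->E, B1->T, B3->F, B5->E, B4->F, B6->T, B7->F; hits B1=T, B2=E, B3=F, B4=F, B5=E, B6=T, B7=F
test 2 (d=5, g=-1, v=-1) fires B2->S, B1->T, B3->F, B5->E, B4->T, B5->E, B4->T, B5->E, B4->T, B5->E, B4->T, B5->E, B4->T, B5->S, ...; hits B1=T, B2=S, B3=F, B4=T, B4=F, B5=S, B5=E, B6=F, B7=F
test 3 (d=6, g=0, v=-1) fires B2->S, B1->T, B3->T, B5->E, B4->T, B5->E, B4->T, B5->E, B4->T, B5->E, B4->T, B5->E, B4->T, B5->S, ...; hits B1=T, B2=S, B3=T, B4=T, B4=F, B5=S, B5=E, B6=F, B7=F
test 4 (d=4, g=1, v=-3) fires B2->E, B1->T, B3->F, B5->E, B4->T, B5->E, B4->T, B5->E, B4->T, B5->E, B4->T, B5->S, B4->F, B6->T, ...; hits B1=T, B2=E, B3=F, B4=T, B4=F, B5=S, B5=E, B6=T, B7=F
test 5 (d=2, g=0, v=-2) fires B2->E, B1->T, B3->F, B5->E, B4->F, B6->T, B7->F; hits B1=T, B2=E, B3=F, B4=F, B5=E, B6=T, B7=F
test 6 (d=5, g=-1, v=-2) fires B2->S, B1->T, B3->F, B5->E, B4->T, B5->E, B4->T, B5->E, B4->T, B5->E, B4->T, B5->S, B4->F, B6->T, ...; hits B1=T, B2=S, B3=F, B4=T, B4=F, B5=S, B5=E, B6=T, B7=F
test 7 (d=3, g=0, v=-3) fires B2->E, B1->T, B3->F, B5->E, B4->F, B6->T, B7->F; hits B1=T, B2=E, B3=F, B4=F, B5=E, B6=T, B7=F
test 8 (d=3, g=1, v=-3) fires B2->E, B1->T, B3->F, B5->E, B4->F, B6->T, B7->F; hits B1=T, B2=E, B3=F, B4=F, B5=E, B6=T, B7=F
union over the pool: B1=T, B2=S, B2=E, B3=T, B3=F, B4=T, B4=F, B5=S, B5=E, B6=T, B6=F, B7=F
uncovered (2 of 14): B1=F, B7=T

Answer: B1=F, B7=T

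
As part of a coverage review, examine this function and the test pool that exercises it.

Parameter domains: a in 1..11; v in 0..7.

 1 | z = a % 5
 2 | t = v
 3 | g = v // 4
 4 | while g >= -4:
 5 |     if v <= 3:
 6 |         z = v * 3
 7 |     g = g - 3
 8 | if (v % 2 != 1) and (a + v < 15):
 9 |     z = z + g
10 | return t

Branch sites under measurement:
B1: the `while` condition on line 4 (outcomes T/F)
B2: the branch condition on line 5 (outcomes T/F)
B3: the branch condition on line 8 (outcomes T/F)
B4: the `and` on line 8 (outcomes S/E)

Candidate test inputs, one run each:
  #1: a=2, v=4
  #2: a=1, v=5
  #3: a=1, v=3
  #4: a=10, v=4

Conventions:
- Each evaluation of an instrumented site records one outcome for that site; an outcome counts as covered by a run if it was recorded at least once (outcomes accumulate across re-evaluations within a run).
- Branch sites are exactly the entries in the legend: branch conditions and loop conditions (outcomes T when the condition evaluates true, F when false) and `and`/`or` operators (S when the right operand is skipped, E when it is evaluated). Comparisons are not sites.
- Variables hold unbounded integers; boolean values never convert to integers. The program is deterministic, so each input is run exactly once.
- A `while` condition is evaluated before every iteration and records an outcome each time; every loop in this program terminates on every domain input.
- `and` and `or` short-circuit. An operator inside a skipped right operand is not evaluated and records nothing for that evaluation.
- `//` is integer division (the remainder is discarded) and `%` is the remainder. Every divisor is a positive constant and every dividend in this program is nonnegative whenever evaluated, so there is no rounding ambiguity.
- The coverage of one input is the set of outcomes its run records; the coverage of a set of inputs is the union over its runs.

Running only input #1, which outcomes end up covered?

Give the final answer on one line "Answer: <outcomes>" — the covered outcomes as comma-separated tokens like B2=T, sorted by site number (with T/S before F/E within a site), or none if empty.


Simulating input #1 (a=2, v=4) step by step:
  B1->T, B2->F, B1->T, B2->F, B1->F, B4->E, B3->T
collecting distinct outcomes: B1=T, B1=F, B2=F, B3=T, B4=E
Answer: B1=T, B1=F, B2=F, B3=T, B4=E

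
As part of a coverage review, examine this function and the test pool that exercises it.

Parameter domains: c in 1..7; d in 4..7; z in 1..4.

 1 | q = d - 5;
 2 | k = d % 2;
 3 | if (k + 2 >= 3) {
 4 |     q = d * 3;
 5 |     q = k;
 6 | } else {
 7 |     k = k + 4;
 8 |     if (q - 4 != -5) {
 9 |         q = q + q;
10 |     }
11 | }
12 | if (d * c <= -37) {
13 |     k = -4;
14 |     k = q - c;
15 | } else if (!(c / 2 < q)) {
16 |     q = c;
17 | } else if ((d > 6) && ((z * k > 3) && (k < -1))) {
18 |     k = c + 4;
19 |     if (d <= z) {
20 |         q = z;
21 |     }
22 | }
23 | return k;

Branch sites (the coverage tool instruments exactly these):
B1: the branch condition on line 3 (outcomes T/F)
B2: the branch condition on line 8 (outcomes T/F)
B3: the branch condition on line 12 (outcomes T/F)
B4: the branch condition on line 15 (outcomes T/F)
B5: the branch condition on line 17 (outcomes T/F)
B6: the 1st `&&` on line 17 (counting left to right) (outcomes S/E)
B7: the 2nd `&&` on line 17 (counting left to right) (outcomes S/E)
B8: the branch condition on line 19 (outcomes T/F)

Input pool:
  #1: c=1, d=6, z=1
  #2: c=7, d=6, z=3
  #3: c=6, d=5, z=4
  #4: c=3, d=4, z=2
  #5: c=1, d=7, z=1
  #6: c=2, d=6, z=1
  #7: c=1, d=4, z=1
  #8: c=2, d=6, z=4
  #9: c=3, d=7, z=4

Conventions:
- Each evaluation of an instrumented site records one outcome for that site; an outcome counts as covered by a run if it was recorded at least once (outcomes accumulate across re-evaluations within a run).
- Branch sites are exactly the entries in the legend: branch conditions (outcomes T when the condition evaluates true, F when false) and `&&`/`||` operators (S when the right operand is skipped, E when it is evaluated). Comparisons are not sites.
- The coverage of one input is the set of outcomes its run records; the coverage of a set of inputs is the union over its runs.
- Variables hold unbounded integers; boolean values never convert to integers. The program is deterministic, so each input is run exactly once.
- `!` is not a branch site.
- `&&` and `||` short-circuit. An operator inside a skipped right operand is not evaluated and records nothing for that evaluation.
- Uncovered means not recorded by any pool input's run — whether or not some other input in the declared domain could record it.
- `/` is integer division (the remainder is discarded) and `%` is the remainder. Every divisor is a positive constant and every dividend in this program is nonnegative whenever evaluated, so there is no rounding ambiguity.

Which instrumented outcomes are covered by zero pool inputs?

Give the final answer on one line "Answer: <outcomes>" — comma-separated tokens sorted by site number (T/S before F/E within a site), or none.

test 1 (c=1, d=6, z=1) hits B1=F, B2=T, B3=F, B4=F, B5=F, B6=S
test 2 (c=7, d=6, z=3) hits B1=F, B2=T, B3=F, B4=T
test 3 (c=6, d=5, z=4) hits B1=T, B3=F, B4=T
test 4 (c=3, d=4, z=2) hits B1=F, B2=F, B3=F, B4=T
test 5 (c=1, d=7, z=1) hits B1=T, B3=F, B4=F, B5=F, B6=E, B7=S
test 6 (c=2, d=6, z=1) hits B1=F, B2=T, B3=F, B4=F, B5=F, B6=S
test 7 (c=1, d=4, z=1) hits B1=F, B2=F, B3=F, B4=T
test 8 (c=2, d=6, z=4) hits B1=F, B2=T, B3=F, B4=F, B5=F, B6=S
test 9 (c=3, d=7, z=4) hits B1=T, B3=F, B4=T
union over the pool: B1=T, B1=F, B2=T, B2=F, B3=F, B4=T, B4=F, B5=F, B6=S, B6=E, B7=S
uncovered (5 of 16): B3=T, B5=T, B7=E, B8=T, B8=F

Answer: B3=T, B5=T, B7=E, B8=T, B8=F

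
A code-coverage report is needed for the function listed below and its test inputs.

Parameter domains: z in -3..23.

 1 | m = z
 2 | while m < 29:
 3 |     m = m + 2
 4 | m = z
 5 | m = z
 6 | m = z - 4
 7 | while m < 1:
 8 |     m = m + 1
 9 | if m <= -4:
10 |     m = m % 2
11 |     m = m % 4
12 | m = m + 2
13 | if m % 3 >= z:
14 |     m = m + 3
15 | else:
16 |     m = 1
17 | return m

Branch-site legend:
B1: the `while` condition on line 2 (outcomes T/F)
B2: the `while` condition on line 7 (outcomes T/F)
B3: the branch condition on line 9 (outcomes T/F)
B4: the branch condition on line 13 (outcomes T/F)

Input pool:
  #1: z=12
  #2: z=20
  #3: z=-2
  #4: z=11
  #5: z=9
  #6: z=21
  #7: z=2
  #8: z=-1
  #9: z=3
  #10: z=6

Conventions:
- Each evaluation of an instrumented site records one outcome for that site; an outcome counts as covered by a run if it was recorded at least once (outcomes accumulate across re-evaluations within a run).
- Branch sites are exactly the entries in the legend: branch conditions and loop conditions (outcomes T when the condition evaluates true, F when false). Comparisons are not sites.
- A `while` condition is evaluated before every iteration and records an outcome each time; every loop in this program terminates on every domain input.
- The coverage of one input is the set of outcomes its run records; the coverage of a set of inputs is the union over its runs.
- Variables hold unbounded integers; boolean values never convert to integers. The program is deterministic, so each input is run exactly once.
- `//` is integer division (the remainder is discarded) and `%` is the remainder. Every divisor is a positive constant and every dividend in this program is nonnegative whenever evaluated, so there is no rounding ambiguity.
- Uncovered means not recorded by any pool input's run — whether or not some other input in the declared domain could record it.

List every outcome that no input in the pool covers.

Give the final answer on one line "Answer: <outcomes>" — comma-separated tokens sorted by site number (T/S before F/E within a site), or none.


input #1 (z=12): events B1->T, B1->T, B1->T, B1->T, B1->T, B1->T, B1->T, B1->T, B1->T, B1->F, B2->F, B3->F, B4->F; covers B1=T, B1=F, B2=F, B3=F, B4=F
input #2 (z=20): events B1->T, B1->T, B1->T, B1->T, B1->T, B1->F, B2->F, B3->F, B4->F; covers B1=T, B1=F, B2=F, B3=F, B4=F
input #3 (z=-2): events B1->T, B1->T, B1->T, B1->T, B1->T, B1->T, B1->T, B1->T, B1->T, B1->T, B1->T, B1->T, B1->T, B1->T, ...; covers B1=T, B1=F, B2=T, B2=F, B3=F, B4=T
input #4 (z=11): events B1->T, B1->T, B1->T, B1->T, B1->T, B1->T, B1->T, B1->T, B1->T, B1->F, B2->F, B3->F, B4->F; covers B1=T, B1=F, B2=F, B3=F, B4=F
input #5 (z=9): events B1->T, B1->T, B1->T, B1->T, B1->T, B1->T, B1->T, B1->T, B1->T, B1->T, B1->F, B2->F, B3->F, B4->F; covers B1=T, B1=F, B2=F, B3=F, B4=F
input #6 (z=21): events B1->T, B1->T, B1->T, B1->T, B1->F, B2->F, B3->F, B4->F; covers B1=T, B1=F, B2=F, B3=F, B4=F
input #7 (z=2): events B1->T, B1->T, B1->T, B1->T, B1->T, B1->T, B1->T, B1->T, B1->T, B1->T, B1->T, B1->T, B1->T, B1->T, ...; covers B1=T, B1=F, B2=T, B2=F, B3=F, B4=F
input #8 (z=-1): events B1->T, B1->T, B1->T, B1->T, B1->T, B1->T, B1->T, B1->T, B1->T, B1->T, B1->T, B1->T, B1->T, B1->T, ...; covers B1=T, B1=F, B2=T, B2=F, B3=F, B4=T
input #9 (z=3): events B1->T, B1->T, B1->T, B1->T, B1->T, B1->T, B1->T, B1->T, B1->T, B1->T, B1->T, B1->T, B1->T, B1->F, ...; covers B1=T, B1=F, B2=T, B2=F, B3=F, B4=F
input #10 (z=6): events B1->T, B1->T, B1->T, B1->T, B1->T, B1->T, B1->T, B1->T, B1->T, B1->T, B1->T, B1->T, B1->F, B2->F, ...; covers B1=T, B1=F, B2=F, B3=F, B4=F
union over the pool: B1=T, B1=F, B2=T, B2=F, B3=F, B4=T, B4=F
uncovered (1 of 8): B3=T
Answer: B3=T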